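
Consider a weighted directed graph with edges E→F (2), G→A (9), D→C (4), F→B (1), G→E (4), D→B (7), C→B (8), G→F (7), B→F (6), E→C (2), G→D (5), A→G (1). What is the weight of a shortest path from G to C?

Routes from G to C:
G→D→C: 5 + 4 = 9
G→E→C: 4 + 2 = 6
Best route has total 6.

6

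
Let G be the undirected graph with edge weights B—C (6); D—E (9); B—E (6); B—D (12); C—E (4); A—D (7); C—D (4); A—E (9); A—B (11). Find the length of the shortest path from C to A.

Some routes from C to A:
C→E→B→A: 4 + 6 + 11 = 21
C→B→A: 6 + 11 = 17
C→D→A: 4 + 7 = 11
C→E→A: 4 + 9 = 13
C→E→D→A: 4 + 9 + 7 = 20
C→B→E→A: 6 + 6 + 9 = 21
The minimum is 11.

11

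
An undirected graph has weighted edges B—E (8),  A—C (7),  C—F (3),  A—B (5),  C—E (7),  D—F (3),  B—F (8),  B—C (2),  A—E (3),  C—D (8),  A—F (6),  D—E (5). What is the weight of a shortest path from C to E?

Some routes from C to E:
C→E: 7
C→B→E: 2 + 8 = 10
C→B→A→E: 2 + 5 + 3 = 10
C→A→E: 7 + 3 = 10
Best route has total 7.

7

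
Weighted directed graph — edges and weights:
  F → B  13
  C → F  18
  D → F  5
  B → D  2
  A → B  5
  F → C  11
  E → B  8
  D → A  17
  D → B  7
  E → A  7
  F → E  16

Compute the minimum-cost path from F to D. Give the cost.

15

Routes from F to D:
F -> E -> A -> B -> D: 16 + 7 + 5 + 2 = 30
F -> E -> B -> D: 16 + 8 + 2 = 26
F -> B -> D: 13 + 2 = 15
Best route has total 15.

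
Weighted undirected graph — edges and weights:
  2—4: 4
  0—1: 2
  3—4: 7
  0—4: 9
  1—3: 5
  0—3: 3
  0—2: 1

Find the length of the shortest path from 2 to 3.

4

Checking several routes:
2 -> 0 -> 3: 1 + 3 = 4
2 -> 0 -> 1 -> 3: 1 + 2 + 5 = 8
2 -> 4 -> 3: 4 + 7 = 11
Shortest: 4.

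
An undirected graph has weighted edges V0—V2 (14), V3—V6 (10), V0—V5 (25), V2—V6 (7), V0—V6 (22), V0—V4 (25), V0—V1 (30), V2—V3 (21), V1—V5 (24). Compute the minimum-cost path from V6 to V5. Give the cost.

46

Paths from V6 to V5:
V6 - V2 - V0 - V1 - V5: 7 + 14 + 30 + 24 = 75
V6 - V2 - V0 - V5: 7 + 14 + 25 = 46
V6 - V3 - V2 - V0 - V1 - V5: 10 + 21 + 14 + 30 + 24 = 99
V6 - V3 - V2 - V0 - V5: 10 + 21 + 14 + 25 = 70
V6 - V0 - V1 - V5: 22 + 30 + 24 = 76
V6 - V0 - V5: 22 + 25 = 47
Best route has total 46.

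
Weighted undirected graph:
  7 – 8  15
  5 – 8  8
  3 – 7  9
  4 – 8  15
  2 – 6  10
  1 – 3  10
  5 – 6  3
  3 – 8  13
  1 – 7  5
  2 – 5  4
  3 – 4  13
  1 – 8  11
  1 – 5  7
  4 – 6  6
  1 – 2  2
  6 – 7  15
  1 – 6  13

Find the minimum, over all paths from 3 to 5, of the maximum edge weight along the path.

Comparing a few candidate routes:
3-7-1-2-6-5: max(9, 5, 2, 10, 3) = 10
3-7-1-5: max(9, 5, 7) = 9
3-7-1-2-5: max(9, 5, 2, 4) = 9
Smallest bottleneck: 9.

9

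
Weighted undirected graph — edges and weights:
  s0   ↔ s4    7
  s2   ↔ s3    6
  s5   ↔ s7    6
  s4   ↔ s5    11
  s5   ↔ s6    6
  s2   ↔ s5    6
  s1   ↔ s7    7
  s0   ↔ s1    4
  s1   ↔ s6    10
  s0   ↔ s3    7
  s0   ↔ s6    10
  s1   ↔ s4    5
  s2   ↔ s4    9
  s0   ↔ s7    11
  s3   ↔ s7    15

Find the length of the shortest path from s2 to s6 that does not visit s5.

23

A few of the s2→s6 routes:
s2 -> s3 -> s0 -> s6: 6 + 7 + 10 = 23
s2 -> s4 -> s1 -> s6: 9 + 5 + 10 = 24
s2 -> s4 -> s0 -> s6: 9 + 7 + 10 = 26
Best route has total 23.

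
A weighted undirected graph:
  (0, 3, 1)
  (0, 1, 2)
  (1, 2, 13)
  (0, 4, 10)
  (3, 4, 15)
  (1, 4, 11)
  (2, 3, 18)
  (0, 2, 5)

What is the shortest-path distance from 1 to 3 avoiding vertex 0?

Candidate routes:
1-2-3: 13 + 18 = 31
1-4-3: 11 + 15 = 26
Best route has total 26.

26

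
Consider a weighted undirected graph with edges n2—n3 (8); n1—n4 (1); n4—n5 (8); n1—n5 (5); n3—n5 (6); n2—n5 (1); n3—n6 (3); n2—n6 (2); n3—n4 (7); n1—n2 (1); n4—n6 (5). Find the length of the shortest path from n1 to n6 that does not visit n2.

Comparing a few candidate routes:
n1 -> n4 -> n5 -> n3 -> n6: 1 + 8 + 6 + 3 = 18
n1 -> n4 -> n6: 1 + 5 = 6
n1 -> n5 -> n4 -> n6: 5 + 8 + 5 = 18
n1 -> n4 -> n3 -> n6: 1 + 7 + 3 = 11
n1 -> n5 -> n3 -> n6: 5 + 6 + 3 = 14
Best route has total 6.

6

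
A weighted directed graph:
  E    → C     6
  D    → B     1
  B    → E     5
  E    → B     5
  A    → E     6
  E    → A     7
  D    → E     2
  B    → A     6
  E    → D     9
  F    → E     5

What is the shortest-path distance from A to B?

Candidate routes:
A→E→D→B: 6 + 9 + 1 = 16
A→E→B: 6 + 5 = 11
Shortest: 11.

11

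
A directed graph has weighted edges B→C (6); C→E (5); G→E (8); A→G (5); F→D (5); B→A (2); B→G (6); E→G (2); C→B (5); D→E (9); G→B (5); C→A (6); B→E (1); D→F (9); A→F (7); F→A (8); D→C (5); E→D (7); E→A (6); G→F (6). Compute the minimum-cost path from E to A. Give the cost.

Some routes from E to A:
E→A: 6
E→G→F→A: 2 + 6 + 8 = 16
E→D→C→A: 7 + 5 + 6 = 18
E→G→B→C→A: 2 + 5 + 6 + 6 = 19
E→G→B→A: 2 + 5 + 2 = 9
The minimum is 6.

6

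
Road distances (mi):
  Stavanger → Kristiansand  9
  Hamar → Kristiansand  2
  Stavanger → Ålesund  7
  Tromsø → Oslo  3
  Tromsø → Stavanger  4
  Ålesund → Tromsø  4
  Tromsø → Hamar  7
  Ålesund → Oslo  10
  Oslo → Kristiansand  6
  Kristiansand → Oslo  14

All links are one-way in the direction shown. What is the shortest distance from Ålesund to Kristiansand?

Candidate routes:
Ålesund→Tromsø→Hamar→Kristiansand: 4 + 7 + 2 = 13
Ålesund→Tromsø→Oslo→Kristiansand: 4 + 3 + 6 = 13
Ålesund→Oslo→Kristiansand: 10 + 6 = 16
Ålesund→Tromsø→Stavanger→Kristiansand: 4 + 4 + 9 = 17
The minimum is 13 mi.

13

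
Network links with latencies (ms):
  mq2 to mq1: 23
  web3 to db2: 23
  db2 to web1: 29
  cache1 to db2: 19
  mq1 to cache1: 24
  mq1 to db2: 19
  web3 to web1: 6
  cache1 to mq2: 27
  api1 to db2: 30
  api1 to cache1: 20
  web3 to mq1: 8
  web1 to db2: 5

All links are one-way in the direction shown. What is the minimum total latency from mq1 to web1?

Paths from mq1 to web1:
mq1→db2→web1: 19 + 29 = 48
mq1→cache1→db2→web1: 24 + 19 + 29 = 72
Best route has total 48 ms.

48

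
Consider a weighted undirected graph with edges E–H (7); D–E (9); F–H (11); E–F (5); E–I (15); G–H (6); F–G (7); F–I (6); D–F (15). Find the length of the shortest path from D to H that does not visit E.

26

Paths from D to H avoiding E:
D -> F -> H: 15 + 11 = 26
D -> F -> G -> H: 15 + 7 + 6 = 28
Best route has total 26.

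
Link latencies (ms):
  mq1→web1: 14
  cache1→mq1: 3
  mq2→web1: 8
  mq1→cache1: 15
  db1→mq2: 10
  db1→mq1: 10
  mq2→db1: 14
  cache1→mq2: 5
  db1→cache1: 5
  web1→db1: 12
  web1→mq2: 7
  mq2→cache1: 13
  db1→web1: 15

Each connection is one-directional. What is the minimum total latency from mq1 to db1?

26

Paths from mq1 to db1:
mq1-web1-db1: 14 + 12 = 26
mq1-cache1-mq2-web1-db1: 15 + 5 + 8 + 12 = 40
mq1-cache1-mq2-db1: 15 + 5 + 14 = 34
mq1-web1-mq2-db1: 14 + 7 + 14 = 35
The minimum is 26 ms.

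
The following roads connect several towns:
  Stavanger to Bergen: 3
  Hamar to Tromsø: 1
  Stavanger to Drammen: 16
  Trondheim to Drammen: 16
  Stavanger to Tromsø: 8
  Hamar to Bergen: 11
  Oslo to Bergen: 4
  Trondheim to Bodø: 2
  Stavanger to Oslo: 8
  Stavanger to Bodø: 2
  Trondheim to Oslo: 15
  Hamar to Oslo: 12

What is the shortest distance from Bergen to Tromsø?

11

Some routes from Bergen to Tromsø:
Bergen -> Stavanger -> Oslo -> Hamar -> Tromsø: 3 + 8 + 12 + 1 = 24
Bergen -> Hamar -> Tromsø: 11 + 1 = 12
Bergen -> Oslo -> Stavanger -> Tromsø: 4 + 8 + 8 = 20
Bergen -> Oslo -> Hamar -> Tromsø: 4 + 12 + 1 = 17
Bergen -> Stavanger -> Tromsø: 3 + 8 = 11
Shortest: 11.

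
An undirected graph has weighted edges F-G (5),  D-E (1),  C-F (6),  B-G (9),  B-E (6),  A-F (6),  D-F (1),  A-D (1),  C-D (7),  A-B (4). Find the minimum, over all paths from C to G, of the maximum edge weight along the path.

Checking several routes:
C-F-G: max(6, 5) = 6
C-F-A-B-G: max(6, 6, 4, 9) = 9
C-D-E-B-A-F-G: max(7, 1, 6, 4, 6, 5) = 7
C-D-A-F-G: max(7, 1, 6, 5) = 7
C-F-A-D-E-B-G: max(6, 6, 1, 1, 6, 9) = 9
C-D-F-G: max(7, 1, 5) = 7
The minimum achievable maximum is 6.

6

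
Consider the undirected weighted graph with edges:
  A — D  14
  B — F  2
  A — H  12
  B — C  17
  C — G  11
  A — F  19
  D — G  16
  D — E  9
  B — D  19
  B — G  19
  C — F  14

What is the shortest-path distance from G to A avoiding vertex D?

Routes from G to A avoiding D:
G-C-F-A: 11 + 14 + 19 = 44
G-C-B-F-A: 11 + 17 + 2 + 19 = 49
G-B-C-F-A: 19 + 17 + 14 + 19 = 69
G-B-F-A: 19 + 2 + 19 = 40
Shortest: 40.

40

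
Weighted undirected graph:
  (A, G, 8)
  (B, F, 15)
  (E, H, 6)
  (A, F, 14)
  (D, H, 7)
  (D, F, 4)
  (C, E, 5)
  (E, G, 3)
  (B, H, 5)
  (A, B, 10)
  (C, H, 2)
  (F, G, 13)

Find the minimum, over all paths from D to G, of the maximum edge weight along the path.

Some routes from D to G:
D→H→B→A→G: max(7, 5, 10, 8) = 10
D→H→C→E→G: max(7, 2, 5, 3) = 7
D→H→E→G: max(7, 6, 3) = 7
Smallest bottleneck: 7.

7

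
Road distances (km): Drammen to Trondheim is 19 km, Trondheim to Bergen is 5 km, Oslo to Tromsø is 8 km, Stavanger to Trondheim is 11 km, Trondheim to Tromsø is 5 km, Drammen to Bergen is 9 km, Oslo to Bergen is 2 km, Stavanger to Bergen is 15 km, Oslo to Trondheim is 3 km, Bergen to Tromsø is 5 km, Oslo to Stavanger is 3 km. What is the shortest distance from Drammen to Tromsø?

14

Comparing a few candidate routes:
Drammen-Bergen-Trondheim-Oslo-Tromsø: 9 + 5 + 3 + 8 = 25
Drammen-Trondheim-Tromsø: 19 + 5 = 24
Drammen-Bergen-Oslo-Trondheim-Tromsø: 9 + 2 + 3 + 5 = 19
Drammen-Bergen-Oslo-Tromsø: 9 + 2 + 8 = 19
Drammen-Bergen-Trondheim-Tromsø: 9 + 5 + 5 = 19
Drammen-Bergen-Tromsø: 9 + 5 = 14
Shortest: 14 km.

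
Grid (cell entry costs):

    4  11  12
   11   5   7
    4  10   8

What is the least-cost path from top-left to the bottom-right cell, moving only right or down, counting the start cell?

35

Best path: r0c0 r0c1 r1c1 r1c2 r2c2
Cost: 4 + 11 + 5 + 7 + 8 = 35
(Top row then right column would cost 42.)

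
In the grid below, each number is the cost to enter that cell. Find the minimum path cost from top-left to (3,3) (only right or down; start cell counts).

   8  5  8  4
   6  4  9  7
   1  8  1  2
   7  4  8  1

27

One optimal route is r0c0→r1c0→r2c0→r2c1→r2c2→r2c3→r3c3.
Its cost is 8 + 6 + 1 + 8 + 1 + 2 + 1 = 27.
For comparison, the top-then-right route costs 35.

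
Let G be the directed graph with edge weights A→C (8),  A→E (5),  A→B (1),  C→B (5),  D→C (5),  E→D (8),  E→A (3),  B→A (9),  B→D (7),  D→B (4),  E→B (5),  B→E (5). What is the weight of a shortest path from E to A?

Paths from E to A:
E -> D -> B -> A: 8 + 4 + 9 = 21
E -> D -> C -> B -> A: 8 + 5 + 5 + 9 = 27
E -> A: 3
E -> B -> A: 5 + 9 = 14
The minimum is 3.

3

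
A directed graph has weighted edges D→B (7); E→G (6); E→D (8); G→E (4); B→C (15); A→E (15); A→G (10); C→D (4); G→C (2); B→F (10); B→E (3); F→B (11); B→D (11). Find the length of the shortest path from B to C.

Paths from B to C:
B -> E -> G -> C: 3 + 6 + 2 = 11
B -> C: 15
The minimum is 11.

11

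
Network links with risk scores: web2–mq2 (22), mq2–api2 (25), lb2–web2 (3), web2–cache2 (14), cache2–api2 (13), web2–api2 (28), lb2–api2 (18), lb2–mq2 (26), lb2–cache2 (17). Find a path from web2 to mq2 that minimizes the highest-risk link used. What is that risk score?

22

Some routes from web2 to mq2:
web2 -> lb2 -> api2 -> mq2: max(3, 18, 25) = 25
web2 -> mq2: max(22) = 22
web2 -> lb2 -> cache2 -> api2 -> mq2: max(3, 17, 13, 25) = 25
web2 -> cache2 -> lb2 -> api2 -> mq2: max(14, 17, 18, 25) = 25
Best route has worst link 22.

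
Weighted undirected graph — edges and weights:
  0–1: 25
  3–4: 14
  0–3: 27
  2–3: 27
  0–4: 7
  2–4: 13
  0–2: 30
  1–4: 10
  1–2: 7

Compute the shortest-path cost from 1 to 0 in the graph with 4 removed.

Paths from 1 to 0 avoiding 4:
1→2→3→0: 7 + 27 + 27 = 61
1→0: 25
1→2→0: 7 + 30 = 37
The minimum is 25.

25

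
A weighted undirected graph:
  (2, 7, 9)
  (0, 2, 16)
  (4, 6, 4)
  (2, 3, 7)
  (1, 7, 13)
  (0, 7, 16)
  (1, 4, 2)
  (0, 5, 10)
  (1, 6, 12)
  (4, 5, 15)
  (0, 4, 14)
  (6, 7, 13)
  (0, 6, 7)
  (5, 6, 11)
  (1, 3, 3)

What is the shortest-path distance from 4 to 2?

Checking several routes:
4→6→7→2: 4 + 13 + 9 = 26
4→6→1→3→2: 4 + 12 + 3 + 7 = 26
4→1→7→2: 2 + 13 + 9 = 24
4→1→3→2: 2 + 3 + 7 = 12
Best route has total 12.

12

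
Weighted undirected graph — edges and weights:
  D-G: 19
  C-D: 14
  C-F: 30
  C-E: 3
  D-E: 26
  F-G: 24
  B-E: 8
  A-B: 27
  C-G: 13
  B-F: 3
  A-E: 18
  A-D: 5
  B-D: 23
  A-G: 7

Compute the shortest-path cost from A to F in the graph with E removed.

30

Checking several routes:
A - D - B - F: 5 + 23 + 3 = 31
A - D - G - F: 5 + 19 + 24 = 48
A - B - F: 27 + 3 = 30
A - G - F: 7 + 24 = 31
Shortest: 30.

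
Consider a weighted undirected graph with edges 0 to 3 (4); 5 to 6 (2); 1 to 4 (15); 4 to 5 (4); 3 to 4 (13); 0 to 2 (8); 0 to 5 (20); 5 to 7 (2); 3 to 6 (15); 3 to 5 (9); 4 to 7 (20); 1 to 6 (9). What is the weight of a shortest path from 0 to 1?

A few of the 0→1 routes:
0 -> 5 -> 6 -> 1: 20 + 2 + 9 = 31
0 -> 3 -> 5 -> 4 -> 1: 4 + 9 + 4 + 15 = 32
0 -> 3 -> 5 -> 6 -> 1: 4 + 9 + 2 + 9 = 24
0 -> 3 -> 4 -> 1: 4 + 13 + 15 = 32
0 -> 3 -> 6 -> 1: 4 + 15 + 9 = 28
The minimum is 24.

24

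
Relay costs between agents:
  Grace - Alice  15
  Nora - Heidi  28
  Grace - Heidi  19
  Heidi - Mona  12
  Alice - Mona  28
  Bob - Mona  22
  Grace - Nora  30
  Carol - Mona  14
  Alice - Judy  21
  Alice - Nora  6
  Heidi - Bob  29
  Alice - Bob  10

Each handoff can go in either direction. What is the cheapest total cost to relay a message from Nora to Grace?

Some routes from Nora to Grace:
Nora -> Alice -> Bob -> Heidi -> Grace: 6 + 10 + 29 + 19 = 64
Nora -> Alice -> Bob -> Mona -> Heidi -> Grace: 6 + 10 + 22 + 12 + 19 = 69
Nora -> Alice -> Mona -> Heidi -> Grace: 6 + 28 + 12 + 19 = 65
Nora -> Grace: 30
Nora -> Alice -> Grace: 6 + 15 = 21
Nora -> Heidi -> Grace: 28 + 19 = 47
The minimum is 21.

21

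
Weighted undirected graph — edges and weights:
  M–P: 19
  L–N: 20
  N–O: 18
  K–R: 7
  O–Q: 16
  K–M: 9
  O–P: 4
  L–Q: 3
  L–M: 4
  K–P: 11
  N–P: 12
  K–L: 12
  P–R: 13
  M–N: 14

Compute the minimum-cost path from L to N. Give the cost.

Checking several routes:
L -> M -> N: 4 + 14 = 18
L -> M -> P -> N: 4 + 19 + 12 = 35
L -> Q -> O -> P -> N: 3 + 16 + 4 + 12 = 35
L -> N: 20
Shortest: 18.

18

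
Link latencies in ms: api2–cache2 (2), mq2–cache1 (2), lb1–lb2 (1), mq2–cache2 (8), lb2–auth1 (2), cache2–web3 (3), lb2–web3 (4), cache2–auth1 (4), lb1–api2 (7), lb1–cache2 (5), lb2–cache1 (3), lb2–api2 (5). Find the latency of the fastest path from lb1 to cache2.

5

Checking several routes:
lb1 → api2 → cache2: 7 + 2 = 9
lb1 → lb2 → api2 → cache2: 1 + 5 + 2 = 8
lb1 → lb2 → cache1 → mq2 → cache2: 1 + 3 + 2 + 8 = 14
lb1 → cache2: 5
lb1 → lb2 → web3 → cache2: 1 + 4 + 3 = 8
lb1 → lb2 → auth1 → cache2: 1 + 2 + 4 = 7
Best route has total 5 ms.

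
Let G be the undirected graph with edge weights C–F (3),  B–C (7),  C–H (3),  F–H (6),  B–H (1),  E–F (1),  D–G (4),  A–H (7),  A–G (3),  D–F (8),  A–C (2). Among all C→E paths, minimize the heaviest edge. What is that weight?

3

Checking several routes:
C - F - E: max(3, 1) = 3
C - A - H - F - E: max(2, 7, 6, 1) = 7
C - H - F - E: max(3, 6, 1) = 6
C - B - H - F - E: max(7, 1, 6, 1) = 7
Best route has worst link 3.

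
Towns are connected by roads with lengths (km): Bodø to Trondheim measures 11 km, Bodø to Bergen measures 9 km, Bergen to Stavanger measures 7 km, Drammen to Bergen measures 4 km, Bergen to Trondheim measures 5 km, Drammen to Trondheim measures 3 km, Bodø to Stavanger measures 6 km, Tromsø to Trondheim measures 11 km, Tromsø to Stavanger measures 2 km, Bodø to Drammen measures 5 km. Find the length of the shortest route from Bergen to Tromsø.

Comparing a few candidate routes:
Bergen→Trondheim→Tromsø: 5 + 11 = 16
Bergen→Stavanger→Tromsø: 7 + 2 = 9
Bergen→Trondheim→Drammen→Bodø→Stavanger→Tromsø: 5 + 3 + 5 + 6 + 2 = 21
Bergen→Drammen→Trondheim→Tromsø: 4 + 3 + 11 = 18
Bergen→Bodø→Stavanger→Tromsø: 9 + 6 + 2 = 17
Bergen→Drammen→Bodø→Stavanger→Tromsø: 4 + 5 + 6 + 2 = 17
The minimum is 9 km.

9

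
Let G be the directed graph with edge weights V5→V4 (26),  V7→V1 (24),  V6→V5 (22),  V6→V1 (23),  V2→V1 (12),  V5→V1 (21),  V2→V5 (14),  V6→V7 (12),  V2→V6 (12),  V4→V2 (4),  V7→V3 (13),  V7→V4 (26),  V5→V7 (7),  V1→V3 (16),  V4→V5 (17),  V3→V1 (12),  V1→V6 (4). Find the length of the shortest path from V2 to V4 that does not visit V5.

Candidate routes:
V2 - V6 - V7 - V4: 12 + 12 + 26 = 50
V2 - V1 - V6 - V7 - V4: 12 + 4 + 12 + 26 = 54
The minimum is 50.

50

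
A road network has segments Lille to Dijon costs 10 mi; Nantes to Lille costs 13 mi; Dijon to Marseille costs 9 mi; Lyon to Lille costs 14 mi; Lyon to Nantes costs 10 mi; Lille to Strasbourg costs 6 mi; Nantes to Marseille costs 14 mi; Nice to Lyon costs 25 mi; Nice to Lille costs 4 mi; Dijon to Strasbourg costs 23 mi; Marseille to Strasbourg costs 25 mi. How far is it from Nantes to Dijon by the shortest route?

23

Comparing a few candidate routes:
Nantes → Lille → Dijon: 13 + 10 = 23
Nantes → Marseille → Dijon: 14 + 9 = 23
Nantes → Lyon → Lille → Dijon: 10 + 14 + 10 = 34
Nantes → Lille → Strasbourg → Dijon: 13 + 6 + 23 = 42
Shortest: 23 mi.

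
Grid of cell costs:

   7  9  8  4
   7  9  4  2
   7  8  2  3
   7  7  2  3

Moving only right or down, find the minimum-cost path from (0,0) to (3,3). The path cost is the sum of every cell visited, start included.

34

Cheapest: [0,0] [1,0] [1,1] [1,2] [2,2] [3,2] [3,3]
  7 + 7 + 9 + 4 + 2 + 2 + 3 = 34
(Top row then right column would cost 36.)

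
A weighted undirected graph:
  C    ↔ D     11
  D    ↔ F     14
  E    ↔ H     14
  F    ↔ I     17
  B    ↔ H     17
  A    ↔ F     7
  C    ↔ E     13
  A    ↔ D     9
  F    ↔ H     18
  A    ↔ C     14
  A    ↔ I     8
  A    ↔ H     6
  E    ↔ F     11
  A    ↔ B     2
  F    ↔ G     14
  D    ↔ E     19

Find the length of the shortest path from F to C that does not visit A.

24

Some routes from F to C avoiding A:
F → E → D → C: 11 + 19 + 11 = 41
F → D → C: 14 + 11 = 25
F → H → E → C: 18 + 14 + 13 = 45
F → E → C: 11 + 13 = 24
Shortest: 24.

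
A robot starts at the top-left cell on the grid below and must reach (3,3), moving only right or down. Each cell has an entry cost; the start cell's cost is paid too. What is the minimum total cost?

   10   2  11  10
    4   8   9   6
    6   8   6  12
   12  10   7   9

50

One optimal route is [0,0]→[0,1]→[1,1]→[2,1]→[2,2]→[3,2]→[3,3].
Its cost is 10 + 2 + 8 + 8 + 6 + 7 + 9 = 50.
For comparison, the top-then-right route costs 60.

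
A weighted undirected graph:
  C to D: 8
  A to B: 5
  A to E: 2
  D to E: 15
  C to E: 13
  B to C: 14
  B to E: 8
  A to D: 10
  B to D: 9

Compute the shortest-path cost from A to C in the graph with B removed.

15

Routes from A to C avoiding B:
A - E - C: 2 + 13 = 15
A - D - C: 10 + 8 = 18
A - E - D - C: 2 + 15 + 8 = 25
A - D - E - C: 10 + 15 + 13 = 38
Shortest: 15.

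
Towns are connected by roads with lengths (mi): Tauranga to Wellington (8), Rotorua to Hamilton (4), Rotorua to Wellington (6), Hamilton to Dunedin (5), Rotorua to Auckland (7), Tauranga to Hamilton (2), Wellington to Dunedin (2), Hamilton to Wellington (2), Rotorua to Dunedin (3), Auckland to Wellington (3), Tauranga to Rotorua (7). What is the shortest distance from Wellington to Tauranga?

Some routes from Wellington to Tauranga:
Wellington→Tauranga: 8
Wellington→Dunedin→Rotorua→Hamilton→Tauranga: 2 + 3 + 4 + 2 = 11
Wellington→Hamilton→Tauranga: 2 + 2 = 4
Wellington→Dunedin→Hamilton→Tauranga: 2 + 5 + 2 = 9
Wellington→Dunedin→Rotorua→Tauranga: 2 + 3 + 7 = 12
The minimum is 4 mi.

4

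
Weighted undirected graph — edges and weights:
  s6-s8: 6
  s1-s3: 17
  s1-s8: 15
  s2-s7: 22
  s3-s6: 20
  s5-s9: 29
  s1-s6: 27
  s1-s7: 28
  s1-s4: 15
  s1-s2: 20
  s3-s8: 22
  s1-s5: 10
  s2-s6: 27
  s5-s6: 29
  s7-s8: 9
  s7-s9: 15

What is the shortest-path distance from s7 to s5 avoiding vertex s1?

Candidate routes:
s7 → s2 → s6 → s5: 22 + 27 + 29 = 78
s7 → s8 → s3 → s6 → s5: 9 + 22 + 20 + 29 = 80
s7 → s8 → s6 → s5: 9 + 6 + 29 = 44
s7 → s9 → s5: 15 + 29 = 44
The minimum is 44.

44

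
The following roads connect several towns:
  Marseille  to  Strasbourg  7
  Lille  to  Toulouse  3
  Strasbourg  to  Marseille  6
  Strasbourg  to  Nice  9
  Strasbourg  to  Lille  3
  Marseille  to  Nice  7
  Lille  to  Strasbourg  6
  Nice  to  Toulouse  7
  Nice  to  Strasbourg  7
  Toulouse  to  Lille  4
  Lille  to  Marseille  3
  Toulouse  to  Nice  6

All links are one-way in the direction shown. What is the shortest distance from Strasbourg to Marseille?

Paths from Strasbourg to Marseille:
Strasbourg → Marseille: 6
Strasbourg → Nice → Toulouse → Lille → Marseille: 9 + 7 + 4 + 3 = 23
Strasbourg → Lille → Marseille: 3 + 3 = 6
Best route has total 6.

6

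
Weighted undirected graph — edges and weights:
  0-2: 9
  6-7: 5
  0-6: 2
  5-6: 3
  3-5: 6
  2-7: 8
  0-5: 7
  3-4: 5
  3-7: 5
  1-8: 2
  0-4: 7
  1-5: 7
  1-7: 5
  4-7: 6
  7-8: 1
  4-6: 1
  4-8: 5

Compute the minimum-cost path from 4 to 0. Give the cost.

Some routes from 4 to 0:
4→7→6→0: 6 + 5 + 2 = 13
4→8→7→6→0: 5 + 1 + 5 + 2 = 13
4→6→0: 1 + 2 = 3
4→6→5→0: 1 + 3 + 7 = 11
4→0: 7
Shortest: 3.

3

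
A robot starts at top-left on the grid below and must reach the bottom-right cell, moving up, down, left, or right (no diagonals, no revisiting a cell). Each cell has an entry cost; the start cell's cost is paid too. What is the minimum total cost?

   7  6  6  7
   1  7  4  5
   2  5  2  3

20

Best path: (0,0) → (1,0) → (2,0) → (2,1) → (2,2) → (2,3)
Cost: 7 + 1 + 2 + 5 + 2 + 3 = 20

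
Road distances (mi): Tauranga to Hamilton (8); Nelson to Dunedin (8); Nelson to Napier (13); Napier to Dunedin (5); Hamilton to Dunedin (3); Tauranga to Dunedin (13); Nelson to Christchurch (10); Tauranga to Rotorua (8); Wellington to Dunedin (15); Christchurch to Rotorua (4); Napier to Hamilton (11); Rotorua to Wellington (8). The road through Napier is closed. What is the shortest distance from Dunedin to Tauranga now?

Paths from Dunedin to Tauranga avoiding Napier:
Dunedin→Tauranga: 13
Dunedin→Wellington→Rotorua→Tauranga: 15 + 8 + 8 = 31
Dunedin→Hamilton→Tauranga: 3 + 8 = 11
Dunedin→Nelson→Christchurch→Rotorua→Tauranga: 8 + 10 + 4 + 8 = 30
Shortest: 11 mi.

11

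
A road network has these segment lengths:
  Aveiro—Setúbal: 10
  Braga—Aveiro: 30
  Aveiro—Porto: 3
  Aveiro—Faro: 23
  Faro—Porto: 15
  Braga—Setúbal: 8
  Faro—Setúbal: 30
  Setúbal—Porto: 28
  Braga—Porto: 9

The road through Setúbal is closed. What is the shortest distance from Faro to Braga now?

24

Routes from Faro to Braga avoiding Setúbal:
Faro-Porto-Braga: 15 + 9 = 24
Faro-Porto-Aveiro-Braga: 15 + 3 + 30 = 48
Faro-Aveiro-Braga: 23 + 30 = 53
Faro-Aveiro-Porto-Braga: 23 + 3 + 9 = 35
Shortest: 24.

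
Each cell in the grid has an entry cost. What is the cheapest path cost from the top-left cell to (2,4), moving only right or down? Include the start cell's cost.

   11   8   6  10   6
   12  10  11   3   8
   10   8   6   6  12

Path [0,0] → [0,1] → [0,2] → [0,3] → [1,3] → [2,3] → [2,4]: 11 + 8 + 6 + 10 + 3 + 6 + 12 = 56.
(Top row then right column would cost 61.)

56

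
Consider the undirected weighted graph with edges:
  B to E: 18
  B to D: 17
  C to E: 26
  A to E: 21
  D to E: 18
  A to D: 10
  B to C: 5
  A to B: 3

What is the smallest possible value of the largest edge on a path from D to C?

10

Checking several routes:
D - A - B - C: max(10, 3, 5) = 10
D - E - B - C: max(18, 18, 5) = 18
D - B - C: max(17, 5) = 17
D - E - A - B - C: max(18, 21, 3, 5) = 21
D - A - E - B - C: max(10, 21, 18, 5) = 21
Best route has worst link 10.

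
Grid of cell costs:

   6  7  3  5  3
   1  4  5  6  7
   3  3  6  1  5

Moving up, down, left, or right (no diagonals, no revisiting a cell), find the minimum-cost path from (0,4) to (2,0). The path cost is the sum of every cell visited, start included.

24

Best path: r0c4→r0c3→r0c2→r1c2→r1c1→r1c0→r2c0
Cost: 3 + 5 + 3 + 5 + 4 + 1 + 3 = 24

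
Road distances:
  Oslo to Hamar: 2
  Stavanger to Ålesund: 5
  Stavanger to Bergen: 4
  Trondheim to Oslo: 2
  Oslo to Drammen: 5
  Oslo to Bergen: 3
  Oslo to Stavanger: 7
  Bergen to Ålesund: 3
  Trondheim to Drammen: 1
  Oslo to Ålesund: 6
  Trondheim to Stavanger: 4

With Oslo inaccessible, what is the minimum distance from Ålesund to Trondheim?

Paths from Ålesund to Trondheim avoiding Oslo:
Ålesund-Bergen-Stavanger-Trondheim: 3 + 4 + 4 = 11
Ålesund-Stavanger-Trondheim: 5 + 4 = 9
Best route has total 9.

9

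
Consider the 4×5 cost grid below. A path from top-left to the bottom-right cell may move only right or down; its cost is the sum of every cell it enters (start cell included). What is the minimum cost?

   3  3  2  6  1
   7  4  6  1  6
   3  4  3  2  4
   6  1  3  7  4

25

One optimal route is r0c0 -> r0c1 -> r0c2 -> r0c3 -> r1c3 -> r2c3 -> r2c4 -> r3c4.
Its cost is 3 + 3 + 2 + 6 + 1 + 2 + 4 + 4 = 25.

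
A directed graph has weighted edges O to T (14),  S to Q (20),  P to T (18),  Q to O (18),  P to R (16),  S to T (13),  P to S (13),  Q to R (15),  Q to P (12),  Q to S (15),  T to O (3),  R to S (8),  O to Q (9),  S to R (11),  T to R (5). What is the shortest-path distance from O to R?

Comparing a few candidate routes:
O-Q-R: 9 + 15 = 24
O-T-R: 14 + 5 = 19
O-Q-S-R: 9 + 15 + 11 = 35
Best route has total 19.

19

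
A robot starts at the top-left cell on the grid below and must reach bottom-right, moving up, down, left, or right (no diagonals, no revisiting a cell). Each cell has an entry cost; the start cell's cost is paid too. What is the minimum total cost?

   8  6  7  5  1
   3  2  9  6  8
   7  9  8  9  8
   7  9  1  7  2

40

Take [0,0] -> [1,0] -> [1,1] -> [1,2] -> [2,2] -> [3,2] -> [3,3] -> [3,4] for a total of 8 + 3 + 2 + 9 + 8 + 1 + 7 + 2 = 40.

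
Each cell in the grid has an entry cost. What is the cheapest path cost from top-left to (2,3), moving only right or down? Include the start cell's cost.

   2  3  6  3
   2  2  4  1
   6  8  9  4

Cheapest: r0c0 r1c0 r1c1 r1c2 r1c3 r2c3
  2 + 2 + 2 + 4 + 1 + 4 = 15
For comparison, the top-then-right route costs 19.

15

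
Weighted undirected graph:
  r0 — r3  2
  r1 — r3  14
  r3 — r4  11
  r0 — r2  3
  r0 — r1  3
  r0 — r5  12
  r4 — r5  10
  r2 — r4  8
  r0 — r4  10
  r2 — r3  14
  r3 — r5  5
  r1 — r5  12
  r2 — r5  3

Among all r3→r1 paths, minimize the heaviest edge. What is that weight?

3

A few of the r3→r1 routes:
r3 - r5 - r4 - r2 - r0 - r1: max(5, 10, 8, 3, 3) = 10
r3 - r5 - r2 - r4 - r0 - r1: max(5, 3, 8, 10, 3) = 10
r3 - r4 - r2 - r0 - r1: max(11, 8, 3, 3) = 11
r3 - r0 - r1: max(2, 3) = 3
r3 - r5 - r4 - r0 - r1: max(5, 10, 10, 3) = 10
r3 - r5 - r2 - r0 - r1: max(5, 3, 3, 3) = 5
Smallest bottleneck: 3.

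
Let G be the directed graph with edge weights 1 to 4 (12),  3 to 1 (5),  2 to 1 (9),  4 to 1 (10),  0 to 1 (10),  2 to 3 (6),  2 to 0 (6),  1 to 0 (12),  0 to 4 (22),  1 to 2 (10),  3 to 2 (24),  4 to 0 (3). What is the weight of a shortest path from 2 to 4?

Routes from 2 to 4:
2 - 1 - 0 - 4: 9 + 12 + 22 = 43
2 - 0 - 1 - 4: 6 + 10 + 12 = 28
2 - 0 - 4: 6 + 22 = 28
2 - 3 - 1 - 0 - 4: 6 + 5 + 12 + 22 = 45
2 - 3 - 1 - 4: 6 + 5 + 12 = 23
2 - 1 - 4: 9 + 12 = 21
Shortest: 21.

21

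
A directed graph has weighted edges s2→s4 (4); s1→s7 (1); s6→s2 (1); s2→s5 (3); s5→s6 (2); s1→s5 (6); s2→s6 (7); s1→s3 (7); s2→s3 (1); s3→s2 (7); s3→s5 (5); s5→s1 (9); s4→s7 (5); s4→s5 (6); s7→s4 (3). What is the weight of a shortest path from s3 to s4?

Paths from s3 to s4:
s3 - s5 - s6 - s2 - s4: 5 + 2 + 1 + 4 = 12
s3 - s2 - s4: 7 + 4 = 11
s3 - s2 - s5 - s1 - s7 - s4: 7 + 3 + 9 + 1 + 3 = 23
s3 - s5 - s1 - s7 - s4: 5 + 9 + 1 + 3 = 18
Shortest: 11.

11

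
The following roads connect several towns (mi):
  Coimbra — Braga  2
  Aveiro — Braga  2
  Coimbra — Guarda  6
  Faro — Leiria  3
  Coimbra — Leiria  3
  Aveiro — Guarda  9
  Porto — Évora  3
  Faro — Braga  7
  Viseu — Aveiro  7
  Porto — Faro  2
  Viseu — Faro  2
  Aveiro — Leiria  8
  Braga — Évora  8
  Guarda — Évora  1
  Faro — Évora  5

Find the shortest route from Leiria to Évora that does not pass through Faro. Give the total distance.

Comparing a few candidate routes:
Leiria-Coimbra-Braga-Aveiro-Guarda-Évora: 3 + 2 + 2 + 9 + 1 = 17
Leiria-Aveiro-Guarda-Évora: 8 + 9 + 1 = 18
Leiria-Coimbra-Braga-Évora: 3 + 2 + 8 = 13
Leiria-Aveiro-Braga-Évora: 8 + 2 + 8 = 18
Leiria-Coimbra-Guarda-Évora: 3 + 6 + 1 = 10
The minimum is 10 mi.

10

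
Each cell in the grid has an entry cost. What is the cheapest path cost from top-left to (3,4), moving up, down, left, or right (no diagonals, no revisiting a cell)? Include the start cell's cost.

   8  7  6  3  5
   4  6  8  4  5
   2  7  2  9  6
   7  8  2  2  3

30

Best path: [0,0] -> [1,0] -> [2,0] -> [2,1] -> [2,2] -> [3,2] -> [3,3] -> [3,4]
Cost: 8 + 4 + 2 + 7 + 2 + 2 + 2 + 3 = 30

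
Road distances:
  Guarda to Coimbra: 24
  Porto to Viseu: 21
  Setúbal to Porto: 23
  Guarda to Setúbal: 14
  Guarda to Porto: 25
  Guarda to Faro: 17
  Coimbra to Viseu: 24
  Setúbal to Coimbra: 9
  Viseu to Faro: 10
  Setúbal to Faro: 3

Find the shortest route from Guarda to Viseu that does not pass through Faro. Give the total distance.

46

Checking several routes:
Guarda → Setúbal → Coimbra → Viseu: 14 + 9 + 24 = 47
Guarda → Porto → Viseu: 25 + 21 = 46
Guarda → Coimbra → Viseu: 24 + 24 = 48
Best route has total 46.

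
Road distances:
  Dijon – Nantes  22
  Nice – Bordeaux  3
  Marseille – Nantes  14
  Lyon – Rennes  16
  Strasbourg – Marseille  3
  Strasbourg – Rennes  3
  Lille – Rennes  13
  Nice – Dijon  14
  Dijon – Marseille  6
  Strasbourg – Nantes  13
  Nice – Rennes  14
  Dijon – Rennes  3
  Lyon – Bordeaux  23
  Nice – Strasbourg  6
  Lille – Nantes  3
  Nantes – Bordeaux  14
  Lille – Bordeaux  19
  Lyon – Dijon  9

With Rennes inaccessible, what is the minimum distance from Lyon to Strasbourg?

18

Comparing a few candidate routes:
Lyon → Dijon → Nice → Strasbourg: 9 + 14 + 6 = 29
Lyon → Dijon → Marseille → Strasbourg: 9 + 6 + 3 = 18
Lyon → Bordeaux → Nice → Strasbourg: 23 + 3 + 6 = 32
The minimum is 18.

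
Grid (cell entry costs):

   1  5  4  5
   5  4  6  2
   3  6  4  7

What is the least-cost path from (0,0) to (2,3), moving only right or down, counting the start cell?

Cheapest: (0,0) (0,1) (0,2) (0,3) (1,3) (2,3)
  1 + 5 + 4 + 5 + 2 + 7 = 24

24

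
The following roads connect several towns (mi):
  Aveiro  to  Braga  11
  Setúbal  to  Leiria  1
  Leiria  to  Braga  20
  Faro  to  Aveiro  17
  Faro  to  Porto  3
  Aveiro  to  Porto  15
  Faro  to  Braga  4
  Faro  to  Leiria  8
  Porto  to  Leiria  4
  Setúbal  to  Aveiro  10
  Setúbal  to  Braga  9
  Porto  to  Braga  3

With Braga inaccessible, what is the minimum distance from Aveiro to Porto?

15

Some routes from Aveiro to Porto avoiding Braga:
Aveiro - Faro - Porto: 17 + 3 = 20
Aveiro - Porto: 15
Aveiro - Setúbal - Leiria - Porto: 10 + 1 + 4 = 15
Aveiro - Setúbal - Leiria - Faro - Porto: 10 + 1 + 8 + 3 = 22
The minimum is 15 mi.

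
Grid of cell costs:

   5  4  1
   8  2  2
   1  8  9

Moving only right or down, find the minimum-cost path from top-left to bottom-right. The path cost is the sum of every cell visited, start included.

One optimal route is r0c0→r0c1→r0c2→r1c2→r2c2.
Its cost is 5 + 4 + 1 + 2 + 9 = 21.

21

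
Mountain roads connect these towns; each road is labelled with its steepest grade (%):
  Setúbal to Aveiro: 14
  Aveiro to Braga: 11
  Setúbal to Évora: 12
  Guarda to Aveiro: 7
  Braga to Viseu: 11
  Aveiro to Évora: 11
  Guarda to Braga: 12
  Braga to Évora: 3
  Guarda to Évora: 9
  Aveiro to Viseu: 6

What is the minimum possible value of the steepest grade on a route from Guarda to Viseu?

Comparing a few candidate routes:
Guarda - Aveiro - Braga - Viseu: max(7, 11, 11) = 11
Guarda - Aveiro - Viseu: max(7, 6) = 7
Guarda - Évora - Aveiro - Viseu: max(9, 11, 6) = 11
Guarda - Évora - Braga - Aveiro - Viseu: max(9, 3, 11, 6) = 11
Guarda - Aveiro - Évora - Braga - Viseu: max(7, 11, 3, 11) = 11
Guarda - Évora - Braga - Viseu: max(9, 3, 11) = 11
Best route has worst link 7%.

7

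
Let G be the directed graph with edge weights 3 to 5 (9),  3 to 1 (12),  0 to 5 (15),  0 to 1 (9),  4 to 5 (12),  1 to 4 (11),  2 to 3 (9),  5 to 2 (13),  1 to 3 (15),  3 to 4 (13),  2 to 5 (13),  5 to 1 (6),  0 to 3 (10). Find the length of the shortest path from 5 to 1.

Paths from 5 to 1:
5 → 2 → 3 → 1: 13 + 9 + 12 = 34
5 → 1: 6
Best route has total 6.

6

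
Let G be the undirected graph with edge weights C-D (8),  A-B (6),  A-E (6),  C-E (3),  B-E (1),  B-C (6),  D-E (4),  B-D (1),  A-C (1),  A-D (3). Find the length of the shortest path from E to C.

Checking several routes:
E-B-D-A-C: 1 + 1 + 3 + 1 = 6
E-D-A-C: 4 + 3 + 1 = 8
E-C: 3
E-B-C: 1 + 6 = 7
E-B-A-C: 1 + 6 + 1 = 8
E-A-C: 6 + 1 = 7
Best route has total 3.

3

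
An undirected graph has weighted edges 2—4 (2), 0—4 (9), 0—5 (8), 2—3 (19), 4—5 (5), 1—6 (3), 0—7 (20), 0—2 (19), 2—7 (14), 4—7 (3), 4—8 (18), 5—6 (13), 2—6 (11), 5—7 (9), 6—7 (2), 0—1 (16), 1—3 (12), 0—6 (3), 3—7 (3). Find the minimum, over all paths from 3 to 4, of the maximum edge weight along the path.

Some routes from 3 to 4:
3 - 7 - 5 - 0 - 4: max(3, 9, 8, 9) = 9
3 - 7 - 5 - 0 - 6 - 2 - 4: max(3, 9, 8, 3, 11, 2) = 11
3 - 7 - 6 - 0 - 5 - 4: max(3, 2, 3, 8, 5) = 8
3 - 7 - 5 - 4: max(3, 9, 5) = 9
3 - 7 - 4: max(3, 3) = 3
3 - 7 - 6 - 0 - 4: max(3, 2, 3, 9) = 9
Smallest bottleneck: 3.

3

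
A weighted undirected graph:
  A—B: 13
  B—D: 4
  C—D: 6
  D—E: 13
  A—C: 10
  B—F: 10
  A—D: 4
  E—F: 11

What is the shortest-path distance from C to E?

Comparing a few candidate routes:
C - A - D - E: 10 + 4 + 13 = 27
C - A - B - F - E: 10 + 13 + 10 + 11 = 44
C - A - D - B - F - E: 10 + 4 + 4 + 10 + 11 = 39
C - A - B - D - E: 10 + 13 + 4 + 13 = 40
C - D - E: 6 + 13 = 19
C - D - B - F - E: 6 + 4 + 10 + 11 = 31
The minimum is 19.

19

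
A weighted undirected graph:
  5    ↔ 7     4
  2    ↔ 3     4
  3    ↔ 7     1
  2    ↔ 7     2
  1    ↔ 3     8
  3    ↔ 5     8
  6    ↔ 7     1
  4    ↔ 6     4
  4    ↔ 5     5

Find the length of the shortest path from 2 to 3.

3

Routes from 2 to 3:
2-7-3: 2 + 1 = 3
2-3: 4
2-7-5-3: 2 + 4 + 8 = 14
2-7-6-4-5-3: 2 + 1 + 4 + 5 + 8 = 20
Shortest: 3.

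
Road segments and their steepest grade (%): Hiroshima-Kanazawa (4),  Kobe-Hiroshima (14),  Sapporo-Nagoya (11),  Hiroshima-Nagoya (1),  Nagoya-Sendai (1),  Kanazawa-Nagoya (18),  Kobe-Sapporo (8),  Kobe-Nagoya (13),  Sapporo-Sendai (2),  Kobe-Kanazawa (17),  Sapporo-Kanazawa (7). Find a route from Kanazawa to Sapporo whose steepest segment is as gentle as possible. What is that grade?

Checking several routes:
Kanazawa → Hiroshima → Nagoya → Sapporo: max(4, 1, 11) = 11
Kanazawa → Sapporo: max(7) = 7
Kanazawa → Hiroshima → Nagoya → Sendai → Sapporo: max(4, 1, 1, 2) = 4
Smallest bottleneck: 4%.

4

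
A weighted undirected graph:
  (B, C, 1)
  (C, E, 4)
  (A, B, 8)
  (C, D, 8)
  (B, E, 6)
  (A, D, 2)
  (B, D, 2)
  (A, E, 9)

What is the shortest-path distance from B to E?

5

Checking several routes:
B→C→E: 1 + 4 = 5
B→D→A→E: 2 + 2 + 9 = 13
B→E: 6
Best route has total 5.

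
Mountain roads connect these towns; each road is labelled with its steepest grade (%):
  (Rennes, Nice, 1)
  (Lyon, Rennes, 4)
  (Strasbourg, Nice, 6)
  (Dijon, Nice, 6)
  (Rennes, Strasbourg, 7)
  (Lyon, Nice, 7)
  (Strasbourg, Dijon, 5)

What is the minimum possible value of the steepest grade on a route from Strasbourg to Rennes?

Candidate routes:
Strasbourg -> Rennes: max(7) = 7
Strasbourg -> Nice -> Lyon -> Rennes: max(6, 7, 4) = 7
Strasbourg -> Dijon -> Nice -> Lyon -> Rennes: max(5, 6, 7, 4) = 7
Strasbourg -> Dijon -> Nice -> Rennes: max(5, 6, 1) = 6
Strasbourg -> Nice -> Rennes: max(6, 1) = 6
Smallest bottleneck: 6%.

6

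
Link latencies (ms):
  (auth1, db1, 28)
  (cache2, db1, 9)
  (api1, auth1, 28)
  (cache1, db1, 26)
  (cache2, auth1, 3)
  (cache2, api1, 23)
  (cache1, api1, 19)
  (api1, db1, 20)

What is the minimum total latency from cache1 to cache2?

Comparing a few candidate routes:
cache1-db1-auth1-cache2: 26 + 28 + 3 = 57
cache1-api1-cache2: 19 + 23 = 42
cache1-api1-db1-cache2: 19 + 20 + 9 = 48
cache1-db1-cache2: 26 + 9 = 35
cache1-api1-auth1-cache2: 19 + 28 + 3 = 50
cache1-db1-api1-cache2: 26 + 20 + 23 = 69
Shortest: 35 ms.

35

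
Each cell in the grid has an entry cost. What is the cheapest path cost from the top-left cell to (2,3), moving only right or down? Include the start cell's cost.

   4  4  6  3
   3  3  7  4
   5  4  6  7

27

Cheapest: [0,0] -> [1,0] -> [1,1] -> [2,1] -> [2,2] -> [2,3]
  4 + 3 + 3 + 4 + 6 + 7 = 27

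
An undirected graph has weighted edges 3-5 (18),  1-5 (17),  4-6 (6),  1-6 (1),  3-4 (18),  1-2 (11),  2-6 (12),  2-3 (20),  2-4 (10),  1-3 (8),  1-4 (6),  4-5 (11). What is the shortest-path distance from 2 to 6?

12

Checking several routes:
2 -> 1 -> 4 -> 6: 11 + 6 + 6 = 23
2 -> 6: 12
2 -> 1 -> 6: 11 + 1 = 12
2 -> 4 -> 6: 10 + 6 = 16
2 -> 4 -> 1 -> 6: 10 + 6 + 1 = 17
2 -> 3 -> 1 -> 6: 20 + 8 + 1 = 29
The minimum is 12.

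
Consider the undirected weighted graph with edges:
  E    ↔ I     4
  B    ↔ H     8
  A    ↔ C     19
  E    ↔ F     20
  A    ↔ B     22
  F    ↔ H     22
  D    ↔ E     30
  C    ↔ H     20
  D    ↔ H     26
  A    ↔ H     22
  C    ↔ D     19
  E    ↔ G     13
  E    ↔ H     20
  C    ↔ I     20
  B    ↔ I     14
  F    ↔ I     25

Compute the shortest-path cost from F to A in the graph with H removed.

60

Comparing a few candidate routes:
F - I - E - D - C - A: 25 + 4 + 30 + 19 + 19 = 97
F - E - I - C - A: 20 + 4 + 20 + 19 = 63
F - E - D - C - A: 20 + 30 + 19 + 19 = 88
F - I - B - A: 25 + 14 + 22 = 61
F - E - I - B - A: 20 + 4 + 14 + 22 = 60
F - I - C - A: 25 + 20 + 19 = 64
The minimum is 60.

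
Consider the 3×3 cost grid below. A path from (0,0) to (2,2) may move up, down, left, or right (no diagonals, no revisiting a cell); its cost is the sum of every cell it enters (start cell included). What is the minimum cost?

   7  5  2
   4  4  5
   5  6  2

Cheapest: (0,0) -> (0,1) -> (0,2) -> (1,2) -> (2,2)
  7 + 5 + 2 + 5 + 2 = 21

21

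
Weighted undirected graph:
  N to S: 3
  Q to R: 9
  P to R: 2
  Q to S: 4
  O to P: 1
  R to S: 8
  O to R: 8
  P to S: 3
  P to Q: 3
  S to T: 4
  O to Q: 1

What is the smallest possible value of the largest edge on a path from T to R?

4

Checking several routes:
T-S-Q-P-R: max(4, 4, 3, 2) = 4
T-S-Q-O-P-R: max(4, 4, 1, 1, 2) = 4
T-S-P-R: max(4, 3, 2) = 4
T-S-Q-P-O-R: max(4, 4, 3, 1, 8) = 8
T-S-Q-O-R: max(4, 4, 1, 8) = 8
T-S-R: max(4, 8) = 8
The minimum achievable maximum is 4.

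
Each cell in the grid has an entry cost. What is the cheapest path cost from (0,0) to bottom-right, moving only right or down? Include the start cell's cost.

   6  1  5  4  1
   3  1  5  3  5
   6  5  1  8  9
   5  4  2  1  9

26

Take [0,0] -> [0,1] -> [1,1] -> [1,2] -> [2,2] -> [3,2] -> [3,3] -> [3,4] for a total of 6 + 1 + 1 + 5 + 1 + 2 + 1 + 9 = 26.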